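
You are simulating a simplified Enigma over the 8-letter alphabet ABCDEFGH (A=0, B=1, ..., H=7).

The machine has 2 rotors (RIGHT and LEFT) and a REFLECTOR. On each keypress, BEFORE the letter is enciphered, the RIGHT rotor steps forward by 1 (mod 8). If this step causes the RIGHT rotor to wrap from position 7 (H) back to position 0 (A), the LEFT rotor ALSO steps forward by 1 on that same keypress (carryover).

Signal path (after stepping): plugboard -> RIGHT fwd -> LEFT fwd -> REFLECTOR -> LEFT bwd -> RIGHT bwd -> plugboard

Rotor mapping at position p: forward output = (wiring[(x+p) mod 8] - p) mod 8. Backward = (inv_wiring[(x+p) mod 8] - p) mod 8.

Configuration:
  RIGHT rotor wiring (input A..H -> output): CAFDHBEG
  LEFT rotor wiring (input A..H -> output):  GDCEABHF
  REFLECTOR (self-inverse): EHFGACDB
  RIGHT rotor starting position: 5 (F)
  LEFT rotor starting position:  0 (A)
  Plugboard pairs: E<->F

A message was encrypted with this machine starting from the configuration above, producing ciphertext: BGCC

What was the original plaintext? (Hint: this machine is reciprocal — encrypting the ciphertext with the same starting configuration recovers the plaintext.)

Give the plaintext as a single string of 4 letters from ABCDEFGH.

Answer: GAAG

Derivation:
Char 1 ('B'): step: R->6, L=0; B->plug->B->R->A->L->G->refl->D->L'->B->R'->G->plug->G
Char 2 ('G'): step: R->7, L=0; G->plug->G->R->C->L->C->refl->F->L'->H->R'->A->plug->A
Char 3 ('C'): step: R->0, L->1 (L advanced); C->plug->C->R->F->L->G->refl->D->L'->C->R'->A->plug->A
Char 4 ('C'): step: R->1, L=1; C->plug->C->R->C->L->D->refl->G->L'->F->R'->G->plug->G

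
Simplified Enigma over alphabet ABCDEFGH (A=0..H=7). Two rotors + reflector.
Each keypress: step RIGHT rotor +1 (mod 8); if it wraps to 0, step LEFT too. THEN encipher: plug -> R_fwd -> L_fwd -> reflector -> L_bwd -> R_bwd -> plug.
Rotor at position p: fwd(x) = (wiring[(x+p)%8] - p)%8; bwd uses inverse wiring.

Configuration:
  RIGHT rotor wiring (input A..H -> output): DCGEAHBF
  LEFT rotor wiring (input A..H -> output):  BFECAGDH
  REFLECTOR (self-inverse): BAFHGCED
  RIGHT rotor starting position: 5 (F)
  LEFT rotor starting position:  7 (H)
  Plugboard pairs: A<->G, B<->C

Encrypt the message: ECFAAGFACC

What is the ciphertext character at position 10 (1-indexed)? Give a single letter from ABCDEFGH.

Char 1 ('E'): step: R->6, L=7; E->plug->E->R->A->L->A->refl->B->L'->F->R'->C->plug->B
Char 2 ('C'): step: R->7, L=7; C->plug->B->R->E->L->D->refl->H->L'->G->R'->A->plug->G
Char 3 ('F'): step: R->0, L->0 (L advanced); F->plug->F->R->H->L->H->refl->D->L'->G->R'->C->plug->B
Char 4 ('A'): step: R->1, L=0; A->plug->G->R->E->L->A->refl->B->L'->A->R'->F->plug->F
Char 5 ('A'): step: R->2, L=0; A->plug->G->R->B->L->F->refl->C->L'->D->R'->F->plug->F
Char 6 ('G'): step: R->3, L=0; G->plug->A->R->B->L->F->refl->C->L'->D->R'->H->plug->H
Char 7 ('F'): step: R->4, L=0; F->plug->F->R->G->L->D->refl->H->L'->H->R'->E->plug->E
Char 8 ('A'): step: R->5, L=0; A->plug->G->R->H->L->H->refl->D->L'->G->R'->D->plug->D
Char 9 ('C'): step: R->6, L=0; C->plug->B->R->H->L->H->refl->D->L'->G->R'->F->plug->F
Char 10 ('C'): step: R->7, L=0; C->plug->B->R->E->L->A->refl->B->L'->A->R'->G->plug->A

A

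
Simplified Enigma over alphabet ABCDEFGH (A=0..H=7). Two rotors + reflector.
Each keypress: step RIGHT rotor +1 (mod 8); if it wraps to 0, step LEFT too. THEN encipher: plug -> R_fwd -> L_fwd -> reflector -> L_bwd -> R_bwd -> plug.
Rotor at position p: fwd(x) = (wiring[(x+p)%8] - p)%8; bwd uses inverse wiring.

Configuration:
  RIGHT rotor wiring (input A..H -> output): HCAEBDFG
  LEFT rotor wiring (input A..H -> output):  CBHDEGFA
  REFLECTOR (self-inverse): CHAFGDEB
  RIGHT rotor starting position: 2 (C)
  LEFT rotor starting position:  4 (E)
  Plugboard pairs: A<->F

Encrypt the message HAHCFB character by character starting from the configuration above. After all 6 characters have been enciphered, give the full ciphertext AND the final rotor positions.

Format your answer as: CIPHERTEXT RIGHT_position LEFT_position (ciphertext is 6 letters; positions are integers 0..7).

Answer: BFABAA 0 5

Derivation:
Char 1 ('H'): step: R->3, L=4; H->plug->H->R->F->L->F->refl->D->L'->G->R'->B->plug->B
Char 2 ('A'): step: R->4, L=4; A->plug->F->R->G->L->D->refl->F->L'->F->R'->A->plug->F
Char 3 ('H'): step: R->5, L=4; H->plug->H->R->E->L->G->refl->E->L'->D->R'->F->plug->A
Char 4 ('C'): step: R->6, L=4; C->plug->C->R->B->L->C->refl->A->L'->A->R'->B->plug->B
Char 5 ('F'): step: R->7, L=4; F->plug->A->R->H->L->H->refl->B->L'->C->R'->F->plug->A
Char 6 ('B'): step: R->0, L->5 (L advanced); B->plug->B->R->C->L->D->refl->F->L'->D->R'->F->plug->A
Final: ciphertext=BFABAA, RIGHT=0, LEFT=5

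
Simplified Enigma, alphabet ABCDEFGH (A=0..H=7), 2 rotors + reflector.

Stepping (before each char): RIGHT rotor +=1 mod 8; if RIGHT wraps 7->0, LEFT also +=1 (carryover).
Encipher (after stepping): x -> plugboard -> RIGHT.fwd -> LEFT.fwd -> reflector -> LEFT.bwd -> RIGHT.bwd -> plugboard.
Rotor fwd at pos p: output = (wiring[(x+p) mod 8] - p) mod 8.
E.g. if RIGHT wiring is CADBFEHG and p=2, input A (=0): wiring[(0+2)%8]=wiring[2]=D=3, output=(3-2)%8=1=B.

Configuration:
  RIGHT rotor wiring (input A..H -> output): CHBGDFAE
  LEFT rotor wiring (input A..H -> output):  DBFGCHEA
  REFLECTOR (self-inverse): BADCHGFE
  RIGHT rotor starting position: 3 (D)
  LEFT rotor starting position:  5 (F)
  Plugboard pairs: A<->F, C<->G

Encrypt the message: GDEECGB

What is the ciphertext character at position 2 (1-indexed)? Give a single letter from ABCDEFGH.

Char 1 ('G'): step: R->4, L=5; G->plug->C->R->E->L->E->refl->H->L'->B->R'->B->plug->B
Char 2 ('D'): step: R->5, L=5; D->plug->D->R->F->L->A->refl->B->L'->G->R'->H->plug->H

H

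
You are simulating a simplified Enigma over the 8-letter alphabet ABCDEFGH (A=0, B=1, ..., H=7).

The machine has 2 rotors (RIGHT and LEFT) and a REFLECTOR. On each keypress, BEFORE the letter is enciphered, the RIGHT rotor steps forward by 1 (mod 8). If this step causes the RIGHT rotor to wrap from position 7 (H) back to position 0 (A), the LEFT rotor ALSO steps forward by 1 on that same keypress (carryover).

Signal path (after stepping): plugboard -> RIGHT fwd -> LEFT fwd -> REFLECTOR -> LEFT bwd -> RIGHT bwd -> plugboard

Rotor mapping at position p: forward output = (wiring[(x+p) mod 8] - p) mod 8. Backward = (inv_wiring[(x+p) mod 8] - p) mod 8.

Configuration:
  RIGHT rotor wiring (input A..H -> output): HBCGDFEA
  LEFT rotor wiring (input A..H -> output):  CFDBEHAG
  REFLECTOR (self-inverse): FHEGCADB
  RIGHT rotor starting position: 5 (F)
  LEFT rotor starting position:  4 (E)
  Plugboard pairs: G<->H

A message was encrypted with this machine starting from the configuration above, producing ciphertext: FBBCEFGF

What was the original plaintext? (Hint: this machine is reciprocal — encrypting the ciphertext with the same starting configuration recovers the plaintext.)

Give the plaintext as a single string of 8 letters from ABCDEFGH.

Char 1 ('F'): step: R->6, L=4; F->plug->F->R->A->L->A->refl->F->L'->H->R'->H->plug->G
Char 2 ('B'): step: R->7, L=4; B->plug->B->R->A->L->A->refl->F->L'->H->R'->E->plug->E
Char 3 ('B'): step: R->0, L->5 (L advanced); B->plug->B->R->B->L->D->refl->G->L'->F->R'->F->plug->F
Char 4 ('C'): step: R->1, L=5; C->plug->C->R->F->L->G->refl->D->L'->B->R'->B->plug->B
Char 5 ('E'): step: R->2, L=5; E->plug->E->R->C->L->B->refl->H->L'->H->R'->H->plug->G
Char 6 ('F'): step: R->3, L=5; F->plug->F->R->E->L->A->refl->F->L'->D->R'->A->plug->A
Char 7 ('G'): step: R->4, L=5; G->plug->H->R->C->L->B->refl->H->L'->H->R'->A->plug->A
Char 8 ('F'): step: R->5, L=5; F->plug->F->R->F->L->G->refl->D->L'->B->R'->G->plug->H

Answer: GEFBGAAH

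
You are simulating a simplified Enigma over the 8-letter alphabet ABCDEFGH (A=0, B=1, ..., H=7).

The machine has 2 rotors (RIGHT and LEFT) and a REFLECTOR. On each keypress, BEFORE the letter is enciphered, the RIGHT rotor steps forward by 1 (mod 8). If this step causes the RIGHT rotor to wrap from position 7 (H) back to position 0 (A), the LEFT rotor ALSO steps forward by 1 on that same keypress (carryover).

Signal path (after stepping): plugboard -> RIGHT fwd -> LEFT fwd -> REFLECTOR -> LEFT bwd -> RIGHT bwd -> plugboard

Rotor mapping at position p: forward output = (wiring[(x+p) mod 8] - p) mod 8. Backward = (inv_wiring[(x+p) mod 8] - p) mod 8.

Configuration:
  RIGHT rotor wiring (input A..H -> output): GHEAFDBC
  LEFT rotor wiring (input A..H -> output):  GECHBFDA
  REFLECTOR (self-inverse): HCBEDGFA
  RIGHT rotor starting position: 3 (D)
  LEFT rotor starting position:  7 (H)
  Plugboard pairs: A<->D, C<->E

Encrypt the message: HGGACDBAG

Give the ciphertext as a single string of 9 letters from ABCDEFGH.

Answer: DFDEAGAHE

Derivation:
Char 1 ('H'): step: R->4, L=7; H->plug->H->R->E->L->A->refl->H->L'->B->R'->A->plug->D
Char 2 ('G'): step: R->5, L=7; G->plug->G->R->D->L->D->refl->E->L'->H->R'->F->plug->F
Char 3 ('G'): step: R->6, L=7; G->plug->G->R->H->L->E->refl->D->L'->D->R'->A->plug->D
Char 4 ('A'): step: R->7, L=7; A->plug->D->R->F->L->C->refl->B->L'->A->R'->C->plug->E
Char 5 ('C'): step: R->0, L->0 (L advanced); C->plug->E->R->F->L->F->refl->G->L'->A->R'->D->plug->A
Char 6 ('D'): step: R->1, L=0; D->plug->A->R->G->L->D->refl->E->L'->B->R'->G->plug->G
Char 7 ('B'): step: R->2, L=0; B->plug->B->R->G->L->D->refl->E->L'->B->R'->D->plug->A
Char 8 ('A'): step: R->3, L=0; A->plug->D->R->G->L->D->refl->E->L'->B->R'->H->plug->H
Char 9 ('G'): step: R->4, L=0; G->plug->G->R->A->L->G->refl->F->L'->F->R'->C->plug->E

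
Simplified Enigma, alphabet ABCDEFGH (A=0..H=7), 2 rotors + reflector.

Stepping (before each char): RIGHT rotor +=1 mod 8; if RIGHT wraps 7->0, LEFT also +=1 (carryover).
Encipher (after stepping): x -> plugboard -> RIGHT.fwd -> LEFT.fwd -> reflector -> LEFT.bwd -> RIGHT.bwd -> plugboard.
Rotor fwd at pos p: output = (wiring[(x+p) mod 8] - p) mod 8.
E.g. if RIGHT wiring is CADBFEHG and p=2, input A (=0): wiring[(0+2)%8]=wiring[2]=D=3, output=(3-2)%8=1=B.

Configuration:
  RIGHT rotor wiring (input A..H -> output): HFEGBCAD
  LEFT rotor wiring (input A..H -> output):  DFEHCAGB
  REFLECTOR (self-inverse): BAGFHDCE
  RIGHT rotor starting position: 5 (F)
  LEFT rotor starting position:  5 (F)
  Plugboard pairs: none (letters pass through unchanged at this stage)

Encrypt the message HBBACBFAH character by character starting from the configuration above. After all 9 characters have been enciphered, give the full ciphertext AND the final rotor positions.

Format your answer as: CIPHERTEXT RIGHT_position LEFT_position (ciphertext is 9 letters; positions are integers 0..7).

Answer: CEGFBAHED 6 6

Derivation:
Char 1 ('H'): step: R->6, L=5; H->plug->H->R->E->L->A->refl->B->L'->B->R'->C->plug->C
Char 2 ('B'): step: R->7, L=5; B->plug->B->R->A->L->D->refl->F->L'->H->R'->E->plug->E
Char 3 ('B'): step: R->0, L->6 (L advanced); B->plug->B->R->F->L->B->refl->A->L'->A->R'->G->plug->G
Char 4 ('A'): step: R->1, L=6; A->plug->A->R->E->L->G->refl->C->L'->H->R'->F->plug->F
Char 5 ('C'): step: R->2, L=6; C->plug->C->R->H->L->C->refl->G->L'->E->R'->B->plug->B
Char 6 ('B'): step: R->3, L=6; B->plug->B->R->G->L->E->refl->H->L'->D->R'->A->plug->A
Char 7 ('F'): step: R->4, L=6; F->plug->F->R->B->L->D->refl->F->L'->C->R'->H->plug->H
Char 8 ('A'): step: R->5, L=6; A->plug->A->R->F->L->B->refl->A->L'->A->R'->E->plug->E
Char 9 ('H'): step: R->6, L=6; H->plug->H->R->E->L->G->refl->C->L'->H->R'->D->plug->D
Final: ciphertext=CEGFBAHED, RIGHT=6, LEFT=6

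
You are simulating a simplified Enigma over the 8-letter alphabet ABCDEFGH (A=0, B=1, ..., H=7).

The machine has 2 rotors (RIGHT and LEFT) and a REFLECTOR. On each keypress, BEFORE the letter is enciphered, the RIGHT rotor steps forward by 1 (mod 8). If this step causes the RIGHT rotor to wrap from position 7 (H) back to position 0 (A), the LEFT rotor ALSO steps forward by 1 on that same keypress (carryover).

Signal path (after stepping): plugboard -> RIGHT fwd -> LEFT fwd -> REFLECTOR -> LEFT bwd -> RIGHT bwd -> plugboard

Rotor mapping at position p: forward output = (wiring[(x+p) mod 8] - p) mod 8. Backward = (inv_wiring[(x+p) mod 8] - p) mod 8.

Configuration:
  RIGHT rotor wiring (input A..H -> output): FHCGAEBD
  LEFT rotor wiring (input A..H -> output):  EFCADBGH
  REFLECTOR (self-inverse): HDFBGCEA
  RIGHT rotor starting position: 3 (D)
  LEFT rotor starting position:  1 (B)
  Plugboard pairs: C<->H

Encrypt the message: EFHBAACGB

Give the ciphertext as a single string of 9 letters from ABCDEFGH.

Char 1 ('E'): step: R->4, L=1; E->plug->E->R->B->L->B->refl->D->L'->H->R'->D->plug->D
Char 2 ('F'): step: R->5, L=1; F->plug->F->R->F->L->F->refl->C->L'->D->R'->H->plug->C
Char 3 ('H'): step: R->6, L=1; H->plug->C->R->H->L->D->refl->B->L'->B->R'->D->plug->D
Char 4 ('B'): step: R->7, L=1; B->plug->B->R->G->L->G->refl->E->L'->A->R'->C->plug->H
Char 5 ('A'): step: R->0, L->2 (L advanced); A->plug->A->R->F->L->F->refl->C->L'->G->R'->D->plug->D
Char 6 ('A'): step: R->1, L=2; A->plug->A->R->G->L->C->refl->F->L'->F->R'->C->plug->H
Char 7 ('C'): step: R->2, L=2; C->plug->H->R->F->L->F->refl->C->L'->G->R'->C->plug->H
Char 8 ('G'): step: R->3, L=2; G->plug->G->R->E->L->E->refl->G->L'->B->R'->C->plug->H
Char 9 ('B'): step: R->4, L=2; B->plug->B->R->A->L->A->refl->H->L'->D->R'->F->plug->F

Answer: DCDHDHHHF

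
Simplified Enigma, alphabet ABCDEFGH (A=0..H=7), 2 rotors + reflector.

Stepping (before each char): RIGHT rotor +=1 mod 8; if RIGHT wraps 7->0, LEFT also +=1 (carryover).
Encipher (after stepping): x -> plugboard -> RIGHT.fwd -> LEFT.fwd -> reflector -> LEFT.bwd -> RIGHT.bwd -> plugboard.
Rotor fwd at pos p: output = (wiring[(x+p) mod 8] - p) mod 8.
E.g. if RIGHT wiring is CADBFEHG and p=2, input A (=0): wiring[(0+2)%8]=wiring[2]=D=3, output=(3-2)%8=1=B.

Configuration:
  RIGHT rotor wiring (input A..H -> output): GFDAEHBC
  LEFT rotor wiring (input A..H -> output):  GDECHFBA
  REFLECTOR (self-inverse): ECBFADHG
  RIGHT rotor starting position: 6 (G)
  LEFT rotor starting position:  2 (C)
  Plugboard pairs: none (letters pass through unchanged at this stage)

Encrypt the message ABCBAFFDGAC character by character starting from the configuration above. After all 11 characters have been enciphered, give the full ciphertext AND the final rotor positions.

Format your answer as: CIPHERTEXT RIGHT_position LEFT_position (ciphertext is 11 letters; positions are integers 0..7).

Char 1 ('A'): step: R->7, L=2; A->plug->A->R->D->L->D->refl->F->L'->C->R'->H->plug->H
Char 2 ('B'): step: R->0, L->3 (L advanced); B->plug->B->R->F->L->D->refl->F->L'->E->R'->E->plug->E
Char 3 ('C'): step: R->1, L=3; C->plug->C->R->H->L->B->refl->C->L'->C->R'->B->plug->B
Char 4 ('B'): step: R->2, L=3; B->plug->B->R->G->L->A->refl->E->L'->B->R'->A->plug->A
Char 5 ('A'): step: R->3, L=3; A->plug->A->R->F->L->D->refl->F->L'->E->R'->C->plug->C
Char 6 ('F'): step: R->4, L=3; F->plug->F->R->B->L->E->refl->A->L'->G->R'->D->plug->D
Char 7 ('F'): step: R->5, L=3; F->plug->F->R->G->L->A->refl->E->L'->B->R'->D->plug->D
Char 8 ('D'): step: R->6, L=3; D->plug->D->R->H->L->B->refl->C->L'->C->R'->F->plug->F
Char 9 ('G'): step: R->7, L=3; G->plug->G->R->A->L->H->refl->G->L'->D->R'->A->plug->A
Char 10 ('A'): step: R->0, L->4 (L advanced); A->plug->A->R->G->L->A->refl->E->L'->D->R'->C->plug->C
Char 11 ('C'): step: R->1, L=4; C->plug->C->R->H->L->G->refl->H->L'->F->R'->H->plug->H
Final: ciphertext=HEBACDDFACH, RIGHT=1, LEFT=4

Answer: HEBACDDFACH 1 4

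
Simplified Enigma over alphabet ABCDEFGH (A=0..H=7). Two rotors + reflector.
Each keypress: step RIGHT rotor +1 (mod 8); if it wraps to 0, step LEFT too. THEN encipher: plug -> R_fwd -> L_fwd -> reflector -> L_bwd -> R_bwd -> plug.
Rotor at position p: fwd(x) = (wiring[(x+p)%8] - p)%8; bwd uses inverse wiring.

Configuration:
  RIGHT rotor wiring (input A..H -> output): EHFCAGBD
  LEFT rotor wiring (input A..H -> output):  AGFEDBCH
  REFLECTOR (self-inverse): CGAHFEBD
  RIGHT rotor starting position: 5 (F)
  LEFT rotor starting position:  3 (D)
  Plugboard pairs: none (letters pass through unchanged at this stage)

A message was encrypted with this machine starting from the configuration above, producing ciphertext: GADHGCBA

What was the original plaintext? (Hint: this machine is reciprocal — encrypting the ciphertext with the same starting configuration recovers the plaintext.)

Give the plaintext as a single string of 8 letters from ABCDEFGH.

Answer: HBFFCEHB

Derivation:
Char 1 ('G'): step: R->6, L=3; G->plug->G->R->C->L->G->refl->B->L'->A->R'->H->plug->H
Char 2 ('A'): step: R->7, L=3; A->plug->A->R->E->L->E->refl->F->L'->F->R'->B->plug->B
Char 3 ('D'): step: R->0, L->4 (L advanced); D->plug->D->R->C->L->G->refl->B->L'->G->R'->F->plug->F
Char 4 ('H'): step: R->1, L=4; H->plug->H->R->D->L->D->refl->H->L'->A->R'->F->plug->F
Char 5 ('G'): step: R->2, L=4; G->plug->G->R->C->L->G->refl->B->L'->G->R'->C->plug->C
Char 6 ('C'): step: R->3, L=4; C->plug->C->R->D->L->D->refl->H->L'->A->R'->E->plug->E
Char 7 ('B'): step: R->4, L=4; B->plug->B->R->C->L->G->refl->B->L'->G->R'->H->plug->H
Char 8 ('A'): step: R->5, L=4; A->plug->A->R->B->L->F->refl->E->L'->E->R'->B->plug->B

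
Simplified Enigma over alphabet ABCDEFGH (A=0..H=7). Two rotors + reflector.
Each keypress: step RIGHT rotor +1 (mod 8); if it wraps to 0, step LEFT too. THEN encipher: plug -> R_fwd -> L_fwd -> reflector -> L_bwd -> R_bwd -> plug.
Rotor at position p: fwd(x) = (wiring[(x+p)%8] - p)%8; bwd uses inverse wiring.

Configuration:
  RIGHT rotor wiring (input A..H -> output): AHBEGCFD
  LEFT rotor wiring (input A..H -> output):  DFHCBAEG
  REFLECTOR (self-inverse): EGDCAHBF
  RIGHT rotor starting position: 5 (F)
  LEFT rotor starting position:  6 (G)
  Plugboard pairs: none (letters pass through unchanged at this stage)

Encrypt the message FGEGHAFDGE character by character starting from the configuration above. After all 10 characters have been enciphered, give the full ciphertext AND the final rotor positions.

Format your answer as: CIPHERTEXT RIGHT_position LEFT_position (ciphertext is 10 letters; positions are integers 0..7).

Char 1 ('F'): step: R->6, L=6; F->plug->F->R->G->L->D->refl->C->L'->H->R'->A->plug->A
Char 2 ('G'): step: R->7, L=6; G->plug->G->R->D->L->H->refl->F->L'->C->R'->D->plug->D
Char 3 ('E'): step: R->0, L->7 (L advanced); E->plug->E->R->G->L->B->refl->G->L'->C->R'->F->plug->F
Char 4 ('G'): step: R->1, L=7; G->plug->G->R->C->L->G->refl->B->L'->G->R'->A->plug->A
Char 5 ('H'): step: R->2, L=7; H->plug->H->R->F->L->C->refl->D->L'->E->R'->C->plug->C
Char 6 ('A'): step: R->3, L=7; A->plug->A->R->B->L->E->refl->A->L'->D->R'->B->plug->B
Char 7 ('F'): step: R->4, L=7; F->plug->F->R->D->L->A->refl->E->L'->B->R'->C->plug->C
Char 8 ('D'): step: R->5, L=7; D->plug->D->R->D->L->A->refl->E->L'->B->R'->H->plug->H
Char 9 ('G'): step: R->6, L=7; G->plug->G->R->A->L->H->refl->F->L'->H->R'->A->plug->A
Char 10 ('E'): step: R->7, L=7; E->plug->E->R->F->L->C->refl->D->L'->E->R'->A->plug->A
Final: ciphertext=ADFACBCHAA, RIGHT=7, LEFT=7

Answer: ADFACBCHAA 7 7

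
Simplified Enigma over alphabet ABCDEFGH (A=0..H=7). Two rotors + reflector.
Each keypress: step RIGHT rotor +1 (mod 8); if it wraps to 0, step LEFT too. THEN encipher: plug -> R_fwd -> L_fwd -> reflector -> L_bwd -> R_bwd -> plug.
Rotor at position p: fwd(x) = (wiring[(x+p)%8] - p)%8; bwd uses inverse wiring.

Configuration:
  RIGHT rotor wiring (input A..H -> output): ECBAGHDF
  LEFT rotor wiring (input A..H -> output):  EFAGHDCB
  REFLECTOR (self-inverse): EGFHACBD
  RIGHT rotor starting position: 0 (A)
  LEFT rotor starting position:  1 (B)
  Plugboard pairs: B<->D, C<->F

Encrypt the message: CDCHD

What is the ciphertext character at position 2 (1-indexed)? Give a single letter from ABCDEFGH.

Char 1 ('C'): step: R->1, L=1; C->plug->F->R->C->L->F->refl->C->L'->E->R'->G->plug->G
Char 2 ('D'): step: R->2, L=1; D->plug->B->R->G->L->A->refl->E->L'->A->R'->H->plug->H

H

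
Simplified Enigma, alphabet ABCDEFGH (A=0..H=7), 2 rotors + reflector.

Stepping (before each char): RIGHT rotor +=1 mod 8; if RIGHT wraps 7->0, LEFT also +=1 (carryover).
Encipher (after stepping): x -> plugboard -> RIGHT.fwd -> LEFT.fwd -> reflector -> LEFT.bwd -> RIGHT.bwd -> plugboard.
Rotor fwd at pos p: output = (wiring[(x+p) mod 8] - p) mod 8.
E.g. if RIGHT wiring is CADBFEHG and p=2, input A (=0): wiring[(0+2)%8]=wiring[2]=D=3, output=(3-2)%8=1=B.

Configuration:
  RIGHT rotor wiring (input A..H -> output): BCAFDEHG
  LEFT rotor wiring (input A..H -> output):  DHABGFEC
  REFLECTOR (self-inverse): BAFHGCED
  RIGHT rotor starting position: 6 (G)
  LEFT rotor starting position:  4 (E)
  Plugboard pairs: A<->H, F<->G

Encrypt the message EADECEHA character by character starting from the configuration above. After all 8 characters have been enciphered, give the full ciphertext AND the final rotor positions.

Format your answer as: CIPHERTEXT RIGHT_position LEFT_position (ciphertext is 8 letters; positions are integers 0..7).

Char 1 ('E'): step: R->7, L=4; E->plug->E->R->G->L->E->refl->G->L'->D->R'->C->plug->C
Char 2 ('A'): step: R->0, L->5 (L advanced); A->plug->H->R->G->L->E->refl->G->L'->D->R'->E->plug->E
Char 3 ('D'): step: R->1, L=5; D->plug->D->R->C->L->F->refl->C->L'->E->R'->C->plug->C
Char 4 ('E'): step: R->2, L=5; E->plug->E->R->F->L->D->refl->H->L'->B->R'->C->plug->C
Char 5 ('C'): step: R->3, L=5; C->plug->C->R->B->L->H->refl->D->L'->F->R'->H->plug->A
Char 6 ('E'): step: R->4, L=5; E->plug->E->R->F->L->D->refl->H->L'->B->R'->H->plug->A
Char 7 ('H'): step: R->5, L=5; H->plug->A->R->H->L->B->refl->A->L'->A->R'->G->plug->F
Char 8 ('A'): step: R->6, L=5; A->plug->H->R->G->L->E->refl->G->L'->D->R'->C->plug->C
Final: ciphertext=CECCAAFC, RIGHT=6, LEFT=5

Answer: CECCAAFC 6 5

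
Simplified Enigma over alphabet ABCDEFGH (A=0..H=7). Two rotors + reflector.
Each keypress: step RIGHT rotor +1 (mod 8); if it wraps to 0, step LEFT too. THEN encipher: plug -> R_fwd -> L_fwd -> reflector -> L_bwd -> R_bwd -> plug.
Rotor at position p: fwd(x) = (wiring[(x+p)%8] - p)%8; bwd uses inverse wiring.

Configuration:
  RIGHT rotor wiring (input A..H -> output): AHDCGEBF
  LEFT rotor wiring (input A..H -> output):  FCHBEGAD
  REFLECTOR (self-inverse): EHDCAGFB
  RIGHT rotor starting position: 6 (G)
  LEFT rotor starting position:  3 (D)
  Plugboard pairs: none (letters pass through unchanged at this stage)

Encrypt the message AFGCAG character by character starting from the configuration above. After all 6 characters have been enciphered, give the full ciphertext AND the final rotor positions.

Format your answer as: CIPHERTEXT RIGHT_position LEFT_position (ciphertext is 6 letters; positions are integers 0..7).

Char 1 ('A'): step: R->7, L=3; A->plug->A->R->G->L->H->refl->B->L'->B->R'->B->plug->B
Char 2 ('F'): step: R->0, L->4 (L advanced); F->plug->F->R->E->L->B->refl->H->L'->D->R'->C->plug->C
Char 3 ('G'): step: R->1, L=4; G->plug->G->R->E->L->B->refl->H->L'->D->R'->E->plug->E
Char 4 ('C'): step: R->2, L=4; C->plug->C->R->E->L->B->refl->H->L'->D->R'->F->plug->F
Char 5 ('A'): step: R->3, L=4; A->plug->A->R->H->L->F->refl->G->L'->F->R'->F->plug->F
Char 6 ('G'): step: R->4, L=4; G->plug->G->R->H->L->F->refl->G->L'->F->R'->C->plug->C
Final: ciphertext=BCEFFC, RIGHT=4, LEFT=4

Answer: BCEFFC 4 4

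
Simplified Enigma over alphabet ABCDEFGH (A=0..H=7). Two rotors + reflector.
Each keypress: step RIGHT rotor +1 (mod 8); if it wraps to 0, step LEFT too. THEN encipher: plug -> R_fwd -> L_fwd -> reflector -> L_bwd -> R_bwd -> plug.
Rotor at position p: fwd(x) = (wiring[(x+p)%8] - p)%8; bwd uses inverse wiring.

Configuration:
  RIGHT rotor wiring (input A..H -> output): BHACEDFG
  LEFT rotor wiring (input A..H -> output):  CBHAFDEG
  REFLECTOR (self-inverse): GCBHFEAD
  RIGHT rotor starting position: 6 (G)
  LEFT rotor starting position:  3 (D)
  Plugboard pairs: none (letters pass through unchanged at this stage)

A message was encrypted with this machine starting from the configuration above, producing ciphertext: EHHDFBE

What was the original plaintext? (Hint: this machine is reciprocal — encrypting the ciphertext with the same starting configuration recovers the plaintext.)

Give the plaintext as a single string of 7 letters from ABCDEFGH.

Char 1 ('E'): step: R->7, L=3; E->plug->E->R->D->L->B->refl->C->L'->B->R'->D->plug->D
Char 2 ('H'): step: R->0, L->4 (L advanced); H->plug->H->R->G->L->D->refl->H->L'->B->R'->A->plug->A
Char 3 ('H'): step: R->1, L=4; H->plug->H->R->A->L->B->refl->C->L'->D->R'->D->plug->D
Char 4 ('D'): step: R->2, L=4; D->plug->D->R->B->L->H->refl->D->L'->G->R'->A->plug->A
Char 5 ('F'): step: R->3, L=4; F->plug->F->R->G->L->D->refl->H->L'->B->R'->B->plug->B
Char 6 ('B'): step: R->4, L=4; B->plug->B->R->H->L->E->refl->F->L'->F->R'->E->plug->E
Char 7 ('E'): step: R->5, L=4; E->plug->E->R->C->L->A->refl->G->L'->E->R'->D->plug->D

Answer: DADABED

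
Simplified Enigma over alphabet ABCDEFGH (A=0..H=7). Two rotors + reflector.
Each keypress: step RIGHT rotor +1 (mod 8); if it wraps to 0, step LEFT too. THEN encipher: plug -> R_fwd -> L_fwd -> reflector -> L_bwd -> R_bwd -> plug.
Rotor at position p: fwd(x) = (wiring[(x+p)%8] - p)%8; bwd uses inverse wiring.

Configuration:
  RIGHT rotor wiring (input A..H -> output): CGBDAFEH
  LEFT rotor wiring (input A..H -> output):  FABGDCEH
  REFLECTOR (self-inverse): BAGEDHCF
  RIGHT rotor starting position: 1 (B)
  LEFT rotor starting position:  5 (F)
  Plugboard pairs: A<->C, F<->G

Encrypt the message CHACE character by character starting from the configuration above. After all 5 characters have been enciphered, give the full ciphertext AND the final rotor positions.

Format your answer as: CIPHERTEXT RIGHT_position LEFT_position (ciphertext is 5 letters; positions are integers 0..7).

Answer: EFBEC 6 5

Derivation:
Char 1 ('C'): step: R->2, L=5; C->plug->A->R->H->L->G->refl->C->L'->C->R'->E->plug->E
Char 2 ('H'): step: R->3, L=5; H->plug->H->R->G->L->B->refl->A->L'->D->R'->G->plug->F
Char 3 ('A'): step: R->4, L=5; A->plug->C->R->A->L->F->refl->H->L'->B->R'->B->plug->B
Char 4 ('C'): step: R->5, L=5; C->plug->A->R->A->L->F->refl->H->L'->B->R'->E->plug->E
Char 5 ('E'): step: R->6, L=5; E->plug->E->R->D->L->A->refl->B->L'->G->R'->A->plug->C
Final: ciphertext=EFBEC, RIGHT=6, LEFT=5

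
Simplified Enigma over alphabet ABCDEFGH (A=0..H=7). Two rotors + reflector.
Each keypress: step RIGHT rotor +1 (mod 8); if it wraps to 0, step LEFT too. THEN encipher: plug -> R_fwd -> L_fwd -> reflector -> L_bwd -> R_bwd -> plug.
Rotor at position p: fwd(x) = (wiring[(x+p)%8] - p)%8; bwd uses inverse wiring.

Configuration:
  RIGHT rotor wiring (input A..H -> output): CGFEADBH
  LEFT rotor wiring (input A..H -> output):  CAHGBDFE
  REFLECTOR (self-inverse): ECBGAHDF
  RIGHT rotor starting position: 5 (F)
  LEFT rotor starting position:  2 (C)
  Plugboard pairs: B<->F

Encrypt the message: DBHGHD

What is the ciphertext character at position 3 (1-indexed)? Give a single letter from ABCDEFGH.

Char 1 ('D'): step: R->6, L=2; D->plug->D->R->A->L->F->refl->H->L'->C->R'->G->plug->G
Char 2 ('B'): step: R->7, L=2; B->plug->F->R->B->L->E->refl->A->L'->G->R'->D->plug->D
Char 3 ('H'): step: R->0, L->3 (L advanced); H->plug->H->R->H->L->E->refl->A->L'->C->R'->A->plug->A

A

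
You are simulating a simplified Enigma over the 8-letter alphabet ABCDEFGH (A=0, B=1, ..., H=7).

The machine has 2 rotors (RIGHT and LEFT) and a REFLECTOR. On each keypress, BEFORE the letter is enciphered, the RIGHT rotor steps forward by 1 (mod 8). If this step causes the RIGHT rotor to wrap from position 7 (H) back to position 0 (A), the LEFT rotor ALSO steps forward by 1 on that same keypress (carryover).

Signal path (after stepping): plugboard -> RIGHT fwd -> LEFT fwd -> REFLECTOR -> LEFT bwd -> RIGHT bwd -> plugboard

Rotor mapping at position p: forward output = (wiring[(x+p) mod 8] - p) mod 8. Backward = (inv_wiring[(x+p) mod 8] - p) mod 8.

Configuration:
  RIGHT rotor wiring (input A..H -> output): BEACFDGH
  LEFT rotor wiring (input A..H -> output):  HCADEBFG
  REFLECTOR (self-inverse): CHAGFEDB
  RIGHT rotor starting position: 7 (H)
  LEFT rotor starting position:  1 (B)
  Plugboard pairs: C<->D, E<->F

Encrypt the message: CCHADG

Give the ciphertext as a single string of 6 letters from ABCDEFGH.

Answer: HHGBBA

Derivation:
Char 1 ('C'): step: R->0, L->2 (L advanced); C->plug->D->R->C->L->C->refl->A->L'->H->R'->H->plug->H
Char 2 ('C'): step: R->1, L=2; C->plug->D->R->E->L->D->refl->G->L'->A->R'->H->plug->H
Char 3 ('H'): step: R->2, L=2; H->plug->H->R->C->L->C->refl->A->L'->H->R'->G->plug->G
Char 4 ('A'): step: R->3, L=2; A->plug->A->R->H->L->A->refl->C->L'->C->R'->B->plug->B
Char 5 ('D'): step: R->4, L=2; D->plug->C->R->C->L->C->refl->A->L'->H->R'->B->plug->B
Char 6 ('G'): step: R->5, L=2; G->plug->G->R->F->L->E->refl->F->L'->G->R'->A->plug->A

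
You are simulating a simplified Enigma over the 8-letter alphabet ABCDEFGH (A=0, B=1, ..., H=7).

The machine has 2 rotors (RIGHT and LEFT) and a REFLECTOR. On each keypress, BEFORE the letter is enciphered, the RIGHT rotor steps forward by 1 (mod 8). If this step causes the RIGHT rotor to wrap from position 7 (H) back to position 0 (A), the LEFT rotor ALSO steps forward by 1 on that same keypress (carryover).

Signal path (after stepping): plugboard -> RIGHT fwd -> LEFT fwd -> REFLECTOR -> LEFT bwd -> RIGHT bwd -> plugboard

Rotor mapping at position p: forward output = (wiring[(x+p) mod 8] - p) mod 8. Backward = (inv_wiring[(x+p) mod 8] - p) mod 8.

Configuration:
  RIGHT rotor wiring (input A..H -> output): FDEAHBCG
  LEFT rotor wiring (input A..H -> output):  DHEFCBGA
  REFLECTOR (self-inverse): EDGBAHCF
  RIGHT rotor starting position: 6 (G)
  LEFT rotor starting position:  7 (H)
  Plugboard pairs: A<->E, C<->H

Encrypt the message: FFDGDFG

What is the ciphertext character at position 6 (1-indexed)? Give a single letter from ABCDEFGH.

Char 1 ('F'): step: R->7, L=7; F->plug->F->R->A->L->B->refl->D->L'->F->R'->D->plug->D
Char 2 ('F'): step: R->0, L->0 (L advanced); F->plug->F->R->B->L->H->refl->F->L'->D->R'->B->plug->B
Char 3 ('D'): step: R->1, L=0; D->plug->D->R->G->L->G->refl->C->L'->E->R'->H->plug->C
Char 4 ('G'): step: R->2, L=0; G->plug->G->R->D->L->F->refl->H->L'->B->R'->H->plug->C
Char 5 ('D'): step: R->3, L=0; D->plug->D->R->H->L->A->refl->E->L'->C->R'->F->plug->F
Char 6 ('F'): step: R->4, L=0; F->plug->F->R->H->L->A->refl->E->L'->C->R'->D->plug->D

D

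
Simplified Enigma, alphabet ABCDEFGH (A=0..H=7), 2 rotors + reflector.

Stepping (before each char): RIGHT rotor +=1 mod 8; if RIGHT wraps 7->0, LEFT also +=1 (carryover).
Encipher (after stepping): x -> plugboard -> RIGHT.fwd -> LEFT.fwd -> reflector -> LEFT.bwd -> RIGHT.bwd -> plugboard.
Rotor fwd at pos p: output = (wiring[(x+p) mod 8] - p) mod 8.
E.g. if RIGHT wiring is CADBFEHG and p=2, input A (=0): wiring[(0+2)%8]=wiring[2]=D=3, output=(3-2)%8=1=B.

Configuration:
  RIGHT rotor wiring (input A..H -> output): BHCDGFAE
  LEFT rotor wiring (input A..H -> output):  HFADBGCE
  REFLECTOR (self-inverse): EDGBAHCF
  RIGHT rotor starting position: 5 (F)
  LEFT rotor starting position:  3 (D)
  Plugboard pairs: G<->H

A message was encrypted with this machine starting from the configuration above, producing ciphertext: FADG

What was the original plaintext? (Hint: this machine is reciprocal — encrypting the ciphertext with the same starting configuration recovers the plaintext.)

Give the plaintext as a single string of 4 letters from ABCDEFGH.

Answer: HCEF

Derivation:
Char 1 ('F'): step: R->6, L=3; F->plug->F->R->F->L->E->refl->A->L'->A->R'->G->plug->H
Char 2 ('A'): step: R->7, L=3; A->plug->A->R->F->L->E->refl->A->L'->A->R'->C->plug->C
Char 3 ('D'): step: R->0, L->4 (L advanced); D->plug->D->R->D->L->A->refl->E->L'->G->R'->E->plug->E
Char 4 ('G'): step: R->1, L=4; G->plug->H->R->A->L->F->refl->H->L'->H->R'->F->plug->F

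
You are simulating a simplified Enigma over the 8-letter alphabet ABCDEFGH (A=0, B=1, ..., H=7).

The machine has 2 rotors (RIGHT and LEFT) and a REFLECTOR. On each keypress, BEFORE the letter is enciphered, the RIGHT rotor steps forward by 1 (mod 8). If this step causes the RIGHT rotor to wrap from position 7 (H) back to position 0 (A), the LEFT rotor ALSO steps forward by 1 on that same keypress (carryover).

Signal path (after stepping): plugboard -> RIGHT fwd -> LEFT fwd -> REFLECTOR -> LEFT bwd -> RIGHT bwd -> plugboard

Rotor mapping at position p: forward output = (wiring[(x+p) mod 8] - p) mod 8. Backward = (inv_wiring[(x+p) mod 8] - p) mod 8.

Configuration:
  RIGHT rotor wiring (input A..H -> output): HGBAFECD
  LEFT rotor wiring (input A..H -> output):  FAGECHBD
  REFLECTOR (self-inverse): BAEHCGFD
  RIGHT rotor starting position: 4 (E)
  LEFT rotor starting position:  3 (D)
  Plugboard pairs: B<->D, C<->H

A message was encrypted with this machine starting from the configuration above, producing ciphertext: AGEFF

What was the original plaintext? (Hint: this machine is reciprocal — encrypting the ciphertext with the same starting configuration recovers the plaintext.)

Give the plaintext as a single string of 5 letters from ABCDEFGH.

Char 1 ('A'): step: R->5, L=3; A->plug->A->R->H->L->D->refl->H->L'->B->R'->E->plug->E
Char 2 ('G'): step: R->6, L=3; G->plug->G->R->H->L->D->refl->H->L'->B->R'->C->plug->H
Char 3 ('E'): step: R->7, L=3; E->plug->E->R->B->L->H->refl->D->L'->H->R'->C->plug->H
Char 4 ('F'): step: R->0, L->4 (L advanced); F->plug->F->R->E->L->B->refl->A->L'->H->R'->A->plug->A
Char 5 ('F'): step: R->1, L=4; F->plug->F->R->B->L->D->refl->H->L'->D->R'->E->plug->E

Answer: EHHAE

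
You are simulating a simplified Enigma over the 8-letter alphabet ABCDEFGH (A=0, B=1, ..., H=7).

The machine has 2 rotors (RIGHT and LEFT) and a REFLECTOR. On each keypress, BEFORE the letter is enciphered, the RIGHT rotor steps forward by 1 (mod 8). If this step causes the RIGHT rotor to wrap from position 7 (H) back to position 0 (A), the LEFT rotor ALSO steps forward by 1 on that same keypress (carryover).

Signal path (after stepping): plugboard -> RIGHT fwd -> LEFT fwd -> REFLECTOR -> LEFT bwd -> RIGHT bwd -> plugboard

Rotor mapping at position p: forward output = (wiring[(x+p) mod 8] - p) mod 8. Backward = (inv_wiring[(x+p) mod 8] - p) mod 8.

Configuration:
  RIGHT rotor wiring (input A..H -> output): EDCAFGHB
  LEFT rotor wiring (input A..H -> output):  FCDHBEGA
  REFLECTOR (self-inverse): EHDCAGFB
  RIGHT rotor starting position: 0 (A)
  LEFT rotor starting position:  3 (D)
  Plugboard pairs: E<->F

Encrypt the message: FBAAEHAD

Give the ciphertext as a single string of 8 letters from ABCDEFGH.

Char 1 ('F'): step: R->1, L=3; F->plug->E->R->F->L->C->refl->D->L'->D->R'->H->plug->H
Char 2 ('B'): step: R->2, L=3; B->plug->B->R->G->L->H->refl->B->L'->C->R'->G->plug->G
Char 3 ('A'): step: R->3, L=3; A->plug->A->R->F->L->C->refl->D->L'->D->R'->C->plug->C
Char 4 ('A'): step: R->4, L=3; A->plug->A->R->B->L->G->refl->F->L'->E->R'->H->plug->H
Char 5 ('E'): step: R->5, L=3; E->plug->F->R->F->L->C->refl->D->L'->D->R'->G->plug->G
Char 6 ('H'): step: R->6, L=3; H->plug->H->R->A->L->E->refl->A->L'->H->R'->G->plug->G
Char 7 ('A'): step: R->7, L=3; A->plug->A->R->C->L->B->refl->H->L'->G->R'->F->plug->E
Char 8 ('D'): step: R->0, L->4 (L advanced); D->plug->D->R->A->L->F->refl->G->L'->F->R'->E->plug->F

Answer: HGCHGGEF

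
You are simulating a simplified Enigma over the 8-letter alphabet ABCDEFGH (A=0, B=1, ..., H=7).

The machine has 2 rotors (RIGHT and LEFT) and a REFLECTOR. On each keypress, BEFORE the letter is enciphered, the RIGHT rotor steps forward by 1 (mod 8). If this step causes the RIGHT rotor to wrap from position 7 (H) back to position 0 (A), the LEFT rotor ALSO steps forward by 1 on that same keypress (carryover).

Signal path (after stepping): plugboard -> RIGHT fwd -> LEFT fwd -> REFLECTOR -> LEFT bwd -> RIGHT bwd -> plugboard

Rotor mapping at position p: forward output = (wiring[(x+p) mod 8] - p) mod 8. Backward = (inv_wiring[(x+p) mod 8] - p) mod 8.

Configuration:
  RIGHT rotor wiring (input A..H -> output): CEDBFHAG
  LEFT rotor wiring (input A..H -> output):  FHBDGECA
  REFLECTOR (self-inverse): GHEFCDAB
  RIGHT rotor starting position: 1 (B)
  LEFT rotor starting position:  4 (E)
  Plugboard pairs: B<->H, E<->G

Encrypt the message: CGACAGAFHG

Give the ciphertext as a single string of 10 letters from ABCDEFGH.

Answer: EBDABBDCEA

Derivation:
Char 1 ('C'): step: R->2, L=4; C->plug->C->R->D->L->E->refl->C->L'->A->R'->G->plug->E
Char 2 ('G'): step: R->3, L=4; G->plug->E->R->D->L->E->refl->C->L'->A->R'->H->plug->B
Char 3 ('A'): step: R->4, L=4; A->plug->A->R->B->L->A->refl->G->L'->C->R'->D->plug->D
Char 4 ('C'): step: R->5, L=4; C->plug->C->R->B->L->A->refl->G->L'->C->R'->A->plug->A
Char 5 ('A'): step: R->6, L=4; A->plug->A->R->C->L->G->refl->A->L'->B->R'->H->plug->B
Char 6 ('G'): step: R->7, L=4; G->plug->E->R->C->L->G->refl->A->L'->B->R'->H->plug->B
Char 7 ('A'): step: R->0, L->5 (L advanced); A->plug->A->R->C->L->D->refl->F->L'->B->R'->D->plug->D
Char 8 ('F'): step: R->1, L=5; F->plug->F->R->H->L->B->refl->H->L'->A->R'->C->plug->C
Char 9 ('H'): step: R->2, L=5; H->plug->B->R->H->L->B->refl->H->L'->A->R'->G->plug->E
Char 10 ('G'): step: R->3, L=5; G->plug->E->R->D->L->A->refl->G->L'->G->R'->A->plug->A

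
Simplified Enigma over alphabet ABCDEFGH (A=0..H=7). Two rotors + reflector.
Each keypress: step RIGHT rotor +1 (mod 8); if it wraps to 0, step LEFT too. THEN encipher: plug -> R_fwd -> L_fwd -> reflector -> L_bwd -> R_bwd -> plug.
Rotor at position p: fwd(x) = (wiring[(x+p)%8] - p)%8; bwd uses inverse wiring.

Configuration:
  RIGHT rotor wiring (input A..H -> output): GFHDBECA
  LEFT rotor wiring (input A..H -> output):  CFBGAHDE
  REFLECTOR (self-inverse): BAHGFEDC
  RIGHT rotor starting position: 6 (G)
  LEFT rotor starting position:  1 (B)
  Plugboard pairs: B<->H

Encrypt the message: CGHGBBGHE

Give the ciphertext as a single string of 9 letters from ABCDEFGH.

Answer: ECAFHEBDC

Derivation:
Char 1 ('C'): step: R->7, L=1; C->plug->C->R->G->L->D->refl->G->L'->E->R'->E->plug->E
Char 2 ('G'): step: R->0, L->2 (L advanced); G->plug->G->R->C->L->G->refl->D->L'->H->R'->C->plug->C
Char 3 ('H'): step: R->1, L=2; H->plug->B->R->G->L->A->refl->B->L'->E->R'->A->plug->A
Char 4 ('G'): step: R->2, L=2; G->plug->G->R->E->L->B->refl->A->L'->G->R'->F->plug->F
Char 5 ('B'): step: R->3, L=2; B->plug->H->R->E->L->B->refl->A->L'->G->R'->B->plug->H
Char 6 ('B'): step: R->4, L=2; B->plug->H->R->H->L->D->refl->G->L'->C->R'->E->plug->E
Char 7 ('G'): step: R->5, L=2; G->plug->G->R->G->L->A->refl->B->L'->E->R'->H->plug->B
Char 8 ('H'): step: R->6, L=2; H->plug->B->R->C->L->G->refl->D->L'->H->R'->D->plug->D
Char 9 ('E'): step: R->7, L=2; E->plug->E->R->E->L->B->refl->A->L'->G->R'->C->plug->C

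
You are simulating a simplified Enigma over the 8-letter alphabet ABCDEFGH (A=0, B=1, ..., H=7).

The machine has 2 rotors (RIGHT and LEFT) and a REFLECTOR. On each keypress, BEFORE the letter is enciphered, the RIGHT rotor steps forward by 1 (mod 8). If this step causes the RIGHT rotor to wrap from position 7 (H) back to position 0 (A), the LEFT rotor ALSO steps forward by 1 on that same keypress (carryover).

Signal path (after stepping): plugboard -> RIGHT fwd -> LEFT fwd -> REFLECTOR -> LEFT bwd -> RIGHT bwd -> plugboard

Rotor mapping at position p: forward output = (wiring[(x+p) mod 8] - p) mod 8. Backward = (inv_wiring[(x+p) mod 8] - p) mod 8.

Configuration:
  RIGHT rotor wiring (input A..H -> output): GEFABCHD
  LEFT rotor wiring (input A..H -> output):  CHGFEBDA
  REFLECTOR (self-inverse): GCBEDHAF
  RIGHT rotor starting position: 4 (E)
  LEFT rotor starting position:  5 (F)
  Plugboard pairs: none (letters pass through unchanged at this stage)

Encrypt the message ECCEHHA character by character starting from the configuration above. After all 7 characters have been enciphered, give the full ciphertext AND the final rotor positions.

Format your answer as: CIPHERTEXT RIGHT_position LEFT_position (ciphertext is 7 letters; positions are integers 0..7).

Answer: GFAHDCE 3 6

Derivation:
Char 1 ('E'): step: R->5, L=5; E->plug->E->R->H->L->H->refl->F->L'->D->R'->G->plug->G
Char 2 ('C'): step: R->6, L=5; C->plug->C->R->A->L->E->refl->D->L'->C->R'->F->plug->F
Char 3 ('C'): step: R->7, L=5; C->plug->C->R->F->L->B->refl->C->L'->E->R'->A->plug->A
Char 4 ('E'): step: R->0, L->6 (L advanced); E->plug->E->R->B->L->C->refl->B->L'->D->R'->H->plug->H
Char 5 ('H'): step: R->1, L=6; H->plug->H->R->F->L->H->refl->F->L'->A->R'->D->plug->D
Char 6 ('H'): step: R->2, L=6; H->plug->H->R->C->L->E->refl->D->L'->H->R'->C->plug->C
Char 7 ('A'): step: R->3, L=6; A->plug->A->R->F->L->H->refl->F->L'->A->R'->E->plug->E
Final: ciphertext=GFAHDCE, RIGHT=3, LEFT=6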